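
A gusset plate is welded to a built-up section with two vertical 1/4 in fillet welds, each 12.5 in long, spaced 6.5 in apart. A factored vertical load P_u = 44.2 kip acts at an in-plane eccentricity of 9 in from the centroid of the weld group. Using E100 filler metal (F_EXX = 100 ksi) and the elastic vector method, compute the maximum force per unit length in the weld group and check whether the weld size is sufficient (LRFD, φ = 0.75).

Total weld length L_w = 25 in. Treat welds as unit-width lines.
Polar moment about centroid: J = 2[d³/12 + d(b/2)²] = 2[12.5³/12 + 12.5×3.25²] = 589.6 in³.
Direct shear f_v = P/L_w = 44.2 / 25 = 1.768 kip/in (vertical).
Torsion M = P·e = 44.2 × 9 = 397.8 kip·in.
Critical point at (x, y) = (3.25, 6.25) from centroid. f_tx = M·y/J = 4.217 kip/in; f_ty = M·x/J = 2.193 kip/in.
Resultant f_max = √[f_tx² + (f_v + f_ty)²] = √[4.217² + (1.768 + 2.193)²] = 5.785 kip/in.
Capacity per unit length: φr_n = 0.75 × 0.6 × 100 × (0.707 × 0.25) = 7.954 kip/in.
5.785 ≤ 7.954 → adequate.

f_max ≈ 5.79 kip/in; adequate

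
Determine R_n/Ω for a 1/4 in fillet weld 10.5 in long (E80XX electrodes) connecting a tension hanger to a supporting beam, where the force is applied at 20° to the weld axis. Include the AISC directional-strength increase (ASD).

E80XX → F_EXX = 80 ksi.
t_e = 0.707 × 0.25 = 0.1767 in; A_we = 0.1767 × 10.5 = 1.856 in².
Directional factor: 1.0 + 0.5 sin^1.5(20°) = 1.1.
F_nw = 0.6 × 80 × 1.1 = 52.8 ksi.
R_n/Ω = (52.8 × 1.856) / 2.0 = 49 kips.

R_n/Ω ≈ 49 kips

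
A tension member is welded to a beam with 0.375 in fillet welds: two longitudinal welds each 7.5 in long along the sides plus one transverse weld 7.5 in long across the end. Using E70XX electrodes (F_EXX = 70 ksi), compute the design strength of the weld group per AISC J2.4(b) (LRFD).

t_e = 0.707 × 0.375 = 0.2651 in.
R_nwl = 0.6 × 70 × 0.2651 × 15 = 167 kip (longitudinal, 2 welds).
R_nwt = 0.6 × 70 × 0.2651 × 7.5 = 83.51 kip (transverse, base value).
(i) R_nwl + R_nwt = 250.5 kip; (ii) 0.85 R_nwl + 1.5 R_nwt = 267.2 kip.
R_n = max = 267.2 kip [governs: (ii)]; φR_n = 200.4 kip.

φR_n ≈ 200 kip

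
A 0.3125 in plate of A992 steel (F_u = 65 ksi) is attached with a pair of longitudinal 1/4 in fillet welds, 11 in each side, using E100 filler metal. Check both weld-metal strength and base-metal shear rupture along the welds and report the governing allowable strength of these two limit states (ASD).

R_n/Ω ≈ 117 kip (weld metal governs)

E100XX → F_EXX = 100 ksi.
t_e = 0.707 × 0.25 = 0.1767 in; L = 22 in.
Weld metal: R_n/Ω = (1/2.0) × 0.6 × 100 × 0.1767 × 22 = 116.7 kip.
Base metal (shear rupture): R_n/Ω = (1/2.0) × 0.6 × 65 × 0.3125 × 22 = 134.1 kip.
Governing: weld metal.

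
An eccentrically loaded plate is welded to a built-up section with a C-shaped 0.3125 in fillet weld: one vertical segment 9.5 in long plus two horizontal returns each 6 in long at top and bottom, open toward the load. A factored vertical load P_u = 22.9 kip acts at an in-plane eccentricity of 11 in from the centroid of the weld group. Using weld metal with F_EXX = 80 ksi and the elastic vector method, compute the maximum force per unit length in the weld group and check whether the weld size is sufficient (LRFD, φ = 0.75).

f_max ≈ 4.58 kip/in; adequate

Total weld length L_w = 21.5 in. Treat welds as unit-width lines.
Centroid: x̄ = 2×6×3 / 21.5 = 1.674 in from the vertical weld.
Polar moment about centroid: J = I_x + I_y = [9.5³/12 + 2×6×4.75²] + [9.5×1.674² + 2(6³/12 + 6×1.326²)] = 425.9 in³.
Direct shear f_v = P/L_w = 22.9 / 21.5 = 1.065 kip/in (vertical).
Torsion M = P·e = 22.9 × 11 = 251.9 kip·in.
Critical point at (x, y) = (4.326, 4.75) from centroid. f_tx = M·y/J = 2.809 kip/in; f_ty = M·x/J = 2.558 kip/in.
Resultant f_max = √[f_tx² + (f_v + f_ty)²] = √[2.809² + (1.065 + 2.558)²] = 4.585 kip/in.
Capacity per unit length: φr_n = 0.75 × 0.6 × 80 × (0.707 × 0.3125) = 7.954 kip/in.
4.585 ≤ 7.954 → adequate.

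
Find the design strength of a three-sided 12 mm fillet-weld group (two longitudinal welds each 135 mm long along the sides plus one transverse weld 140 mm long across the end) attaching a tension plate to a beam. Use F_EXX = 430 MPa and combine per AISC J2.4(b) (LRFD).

t_e = 0.707 × 12 = 8.484 mm.
R_nwl = 0.6 × 430 × 8.484 × 270 × 10⁻³ = 591 kN (longitudinal, 2 welds).
R_nwt = 0.6 × 430 × 8.484 × 140 × 10⁻³ = 306.4 kN (transverse, base value).
(i) R_nwl + R_nwt = 897.4 kN; (ii) 0.85 R_nwl + 1.5 R_nwt = 962 kN.
R_n = max = 962 kN [governs: (ii)]; φR_n = 721.5 kN.

φR_n ≈ 722 kN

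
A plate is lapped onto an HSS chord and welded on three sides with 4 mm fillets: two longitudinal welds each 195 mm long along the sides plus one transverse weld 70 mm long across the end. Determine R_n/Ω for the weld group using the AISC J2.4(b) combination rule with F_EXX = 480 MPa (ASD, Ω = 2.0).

t_e = 0.707 × 4 = 2.828 mm.
R_nwl = 0.6 × 480 × 2.828 × 390 × 10⁻³ = 317.6 kN (longitudinal, 2 welds).
R_nwt = 0.6 × 480 × 2.828 × 70 × 10⁻³ = 57.01 kN (transverse, base value).
(i) R_nwl + R_nwt = 374.7 kN; (ii) 0.85 R_nwl + 1.5 R_nwt = 355.5 kN.
R_n = max = 374.7 kN [governs: (i)]; R_n/Ω = 187.3 kN.

R_n/Ω ≈ 187 kN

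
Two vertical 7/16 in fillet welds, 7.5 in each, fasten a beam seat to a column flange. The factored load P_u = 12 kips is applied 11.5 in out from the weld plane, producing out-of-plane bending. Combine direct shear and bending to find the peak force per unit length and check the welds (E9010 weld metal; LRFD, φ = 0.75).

E90XX → F_EXX = 90 ksi.
L_w = 2 × 7.5 = 15 in; section modulus (unit throat) S = 2 × L²/6 = 18.75 in².
Direct shear f_v = P/L_w = 12/15 = 0.8 kip/in.
Moment M = P × e = 12 × 11.5 = 138 kip·in; bending f_b = M/S = 7.36 kip/in.
f_max = √(f_v² + f_b²) = √(0.8² + 7.36²) = 7.403 kip/in.
φr_n = 0.75 × 0.6 × 90 × (0.707 × 0.4375) = 12.53 kip/in → adequate.

f_max ≈ 7.4 kip/in; adequate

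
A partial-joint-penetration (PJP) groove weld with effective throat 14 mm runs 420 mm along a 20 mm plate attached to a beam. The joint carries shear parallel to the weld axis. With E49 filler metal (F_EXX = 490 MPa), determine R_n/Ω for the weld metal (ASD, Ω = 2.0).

Effective throat (given) t_e = 14 mm.
A_we = 14 × 420 = 5880 mm².
F_nw = 0.6 F_EXX = 294 MPa.
R_n/Ω = (294 × 5880) / 2.0 × 10⁻³ = 864.4 kN.

R_n/Ω ≈ 864 kN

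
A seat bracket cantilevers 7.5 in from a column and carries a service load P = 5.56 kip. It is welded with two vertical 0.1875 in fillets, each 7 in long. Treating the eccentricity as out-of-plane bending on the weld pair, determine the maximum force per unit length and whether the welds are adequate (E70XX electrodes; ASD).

f_max ≈ 2.58 kip/in; adequate

E70XX → F_EXX = 70 ksi.
L_w = 2 × 7 = 14 in; section modulus (unit throat) S = 2 × L²/6 = 16.33 in².
Direct shear f_v = P/L_w = 5.56/14 = 0.3971 kip/in.
Moment M = P × e = 5.56 × 7.5 = 41.7 kip·in; bending f_b = M/S = 2.553 kip/in.
f_max = √(f_v² + f_b²) = √(0.3971² + 2.553²) = 2.584 kip/in.
r_n/Ω = (1/2.0) × 0.6 × 70 × (0.707 × 0.1875) = 2.784 kip/in → adequate.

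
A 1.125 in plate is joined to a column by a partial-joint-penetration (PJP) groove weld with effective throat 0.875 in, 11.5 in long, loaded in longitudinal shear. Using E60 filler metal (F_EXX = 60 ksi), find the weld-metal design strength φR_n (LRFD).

φR_n ≈ 272 kip

Effective throat (given) t_e = 0.875 in.
A_we = 0.875 × 11.5 = 10.06 in².
F_nw = 0.6 F_EXX = 36 ksi.
φR_n = 0.75 × 36 × 10.06 = 271.7 kip.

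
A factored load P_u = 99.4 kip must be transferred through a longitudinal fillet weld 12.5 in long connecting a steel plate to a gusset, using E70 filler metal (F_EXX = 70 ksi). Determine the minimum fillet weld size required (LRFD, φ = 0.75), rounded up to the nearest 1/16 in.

w = 3/8 in

Total weld length L = 12.5 in.
Required throat t_e = P_u / (φ × 0.6 F_EXX × L) = 99.4 / (0.75 × 0.6 × 70 × 12.5) = 0.2524 in.
Required leg w = t_e / 0.707 = 0.3571 in → use 3/8 in.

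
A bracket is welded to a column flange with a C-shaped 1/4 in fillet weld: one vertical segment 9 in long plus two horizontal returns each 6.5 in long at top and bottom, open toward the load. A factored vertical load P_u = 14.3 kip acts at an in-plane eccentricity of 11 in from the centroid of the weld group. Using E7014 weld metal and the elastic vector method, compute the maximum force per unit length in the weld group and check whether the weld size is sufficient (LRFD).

f_max ≈ 2.87 kip/in; adequate

E70XX → F_EXX = 70 ksi.
Total weld length L_w = 22 in. Treat welds as unit-width lines.
Centroid: x̄ = 2×6.5×3.25 / 22 = 1.92 in from the vertical weld.
Polar moment about centroid: J = I_x + I_y = [9³/12 + 2×6.5×4.5²] + [9×1.92² + 2(6.5³/12 + 6.5×1.33²)] = 425.9 in³.
Direct shear f_v = P/L_w = 14.3 / 22 = 0.65 kip/in (vertical).
Torsion M = P·e = 14.3 × 11 = 157.3 kip·in.
Critical point at (x, y) = (4.58, 4.5) from centroid. f_tx = M·y/J = 1.662 kip/in; f_ty = M·x/J = 1.691 kip/in.
Resultant f_max = √[f_tx² + (f_v + f_ty)²] = √[1.662² + (0.65 + 1.691)²] = 2.871 kip/in.
Capacity per unit length: φr_n = 0.75 × 0.6 × 70 × (0.707 × 0.25) = 5.568 kip/in.
2.871 ≤ 5.568 → adequate.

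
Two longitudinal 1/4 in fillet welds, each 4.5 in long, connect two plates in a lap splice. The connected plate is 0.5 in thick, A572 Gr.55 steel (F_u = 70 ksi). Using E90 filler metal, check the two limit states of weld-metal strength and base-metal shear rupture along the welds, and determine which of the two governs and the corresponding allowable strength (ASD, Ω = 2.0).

E90XX → F_EXX = 90 ksi.
t_e = 0.707 × 0.25 = 0.1767 in; L = 9 in.
Weld metal: R_n/Ω = (1/2.0) × 0.6 × 90 × 0.1767 × 9 = 42.95 kips.
Base metal (shear rupture): R_n/Ω = (1/2.0) × 0.6 × 70 × 0.5 × 9 = 94.5 kips.
Governing: weld metal.

R_n/Ω ≈ 43 kips (weld metal governs)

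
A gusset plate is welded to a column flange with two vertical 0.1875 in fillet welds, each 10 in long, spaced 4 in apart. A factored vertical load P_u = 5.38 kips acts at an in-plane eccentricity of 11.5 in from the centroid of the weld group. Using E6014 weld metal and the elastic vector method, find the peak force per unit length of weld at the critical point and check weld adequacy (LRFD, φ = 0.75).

E60XX → F_EXX = 60 ksi.
Total weld length L_w = 20 in. Treat welds as unit-width lines.
Polar moment about centroid: J = 2[d³/12 + d(b/2)²] = 2[10³/12 + 10×2²] = 246.7 in³.
Direct shear f_v = P/L_w = 5.38 / 20 = 0.269 kip/in (vertical).
Torsion M = P·e = 5.38 × 11.5 = 61.87 kip·in.
Critical point at (x, y) = (2, 5) from centroid. f_tx = M·y/J = 1.254 kip/in; f_ty = M·x/J = 0.5016 kip/in.
Resultant f_max = √[f_tx² + (f_v + f_ty)²] = √[1.254² + (0.269 + 0.5016)²] = 1.472 kip/in.
Capacity per unit length: φr_n = 0.75 × 0.6 × 60 × (0.707 × 0.1875) = 3.579 kip/in.
1.472 ≤ 3.579 → adequate.

f_max ≈ 1.47 kip/in; adequate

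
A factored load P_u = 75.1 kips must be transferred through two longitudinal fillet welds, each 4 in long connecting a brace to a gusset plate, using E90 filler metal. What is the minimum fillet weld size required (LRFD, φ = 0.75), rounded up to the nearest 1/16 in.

E90XX → F_EXX = 90 ksi.
Total weld length L = 8 in.
Required throat t_e = P_u / (φ × 0.6 F_EXX × L) = 75.1 / (0.75 × 0.6 × 90 × 8) = 0.2318 in.
Required leg w = t_e / 0.707 = 0.3279 in → use 3/8 in.

w = 3/8 in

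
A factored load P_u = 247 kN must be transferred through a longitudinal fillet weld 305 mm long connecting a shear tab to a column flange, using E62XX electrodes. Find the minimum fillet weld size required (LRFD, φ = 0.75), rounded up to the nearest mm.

E62XX → F_EXX = 620 MPa.
Total weld length L = 305 mm.
Required throat t_e = P_u / (φ × 0.6 F_EXX × L) = 247 / (0.75 × 0.6 × 620 × 305 × 10⁻³) = 2.903 mm.
Required leg w = t_e / 0.707 = 4.106 mm → use 5 mm.

w = 5 mm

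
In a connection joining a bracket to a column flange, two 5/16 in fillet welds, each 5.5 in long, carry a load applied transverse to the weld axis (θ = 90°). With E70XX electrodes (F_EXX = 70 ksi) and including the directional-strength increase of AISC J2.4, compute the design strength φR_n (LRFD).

t_e = 0.707 × 0.3125 = 0.2209 in; A_we = 0.2209 × 11 = 2.43 in².
Directional factor: 1.0 + 0.5 sin^1.5(90°) = 1.5.
F_nw = 0.6 × 70 × 1.5 = 63 ksi.
φR_n = 0.75 × 63 × 2.43 = 114.8 kip.

φR_n ≈ 115 kip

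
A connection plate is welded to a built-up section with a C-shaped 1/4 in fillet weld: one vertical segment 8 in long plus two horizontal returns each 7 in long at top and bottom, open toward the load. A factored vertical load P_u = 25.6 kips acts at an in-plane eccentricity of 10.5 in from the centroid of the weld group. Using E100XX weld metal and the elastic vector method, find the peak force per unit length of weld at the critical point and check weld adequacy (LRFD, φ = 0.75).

f_max ≈ 5.28 kip/in; adequate

E100XX → F_EXX = 100 ksi.
Total weld length L_w = 22 in. Treat welds as unit-width lines.
Centroid: x̄ = 2×7×3.5 / 22 = 2.227 in from the vertical weld.
Polar moment about centroid: J = I_x + I_y = [8³/12 + 2×7×4²] + [8×2.227² + 2(7³/12 + 7×1.273²)] = 386.2 in³.
Direct shear f_v = P/L_w = 25.6 / 22 = 1.164 kip/in (vertical).
Torsion M = P·e = 25.6 × 10.5 = 268.8 kip·in.
Critical point at (x, y) = (4.773, 4) from centroid. f_tx = M·y/J = 2.784 kip/in; f_ty = M·x/J = 3.322 kip/in.
Resultant f_max = √[f_tx² + (f_v + f_ty)²] = √[2.784² + (1.164 + 3.322)²] = 5.279 kip/in.
Capacity per unit length: φr_n = 0.75 × 0.6 × 100 × (0.707 × 0.25) = 7.954 kip/in.
5.279 ≤ 7.954 → adequate.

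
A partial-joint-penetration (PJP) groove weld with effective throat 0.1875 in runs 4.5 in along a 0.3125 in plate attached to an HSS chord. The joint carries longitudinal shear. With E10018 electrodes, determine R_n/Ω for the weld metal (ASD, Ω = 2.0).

E100XX → F_EXX = 100 ksi.
Effective throat (given) t_e = 0.1875 in.
A_we = 0.1875 × 4.5 = 0.8438 in².
F_nw = 0.6 F_EXX = 60 ksi.
R_n/Ω = (60 × 0.8438) / 2.0 = 25.31 kips.

R_n/Ω ≈ 25.3 kips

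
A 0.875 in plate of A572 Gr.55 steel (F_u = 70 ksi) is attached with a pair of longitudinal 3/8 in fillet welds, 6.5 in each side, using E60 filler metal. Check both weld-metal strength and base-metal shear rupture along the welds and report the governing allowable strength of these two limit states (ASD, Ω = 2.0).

R_n/Ω ≈ 62 kips (weld metal governs)

E60XX → F_EXX = 60 ksi.
t_e = 0.707 × 0.375 = 0.2651 in; L = 13 in.
Weld metal: R_n/Ω = (1/2.0) × 0.6 × 60 × 0.2651 × 13 = 62.04 kips.
Base metal (shear rupture): R_n/Ω = (1/2.0) × 0.6 × 70 × 0.875 × 13 = 238.9 kips.
Governing: weld metal.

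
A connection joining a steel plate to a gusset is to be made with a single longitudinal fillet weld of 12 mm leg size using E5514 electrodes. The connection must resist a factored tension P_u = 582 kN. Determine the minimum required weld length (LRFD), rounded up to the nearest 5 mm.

L = 280 mm

E55XX → F_EXX = 550 MPa.
Throat t_e = 0.707 × 12 = 8.484 mm.
φr_n = 0.75 × 0.6 × 550 × 8.484 × 10⁻³ = 2.1 kN/mm.
L_req = P_u / φr_n = 582 / 2.1 = 277.2 mm total.
Round up → use L = 280 mm.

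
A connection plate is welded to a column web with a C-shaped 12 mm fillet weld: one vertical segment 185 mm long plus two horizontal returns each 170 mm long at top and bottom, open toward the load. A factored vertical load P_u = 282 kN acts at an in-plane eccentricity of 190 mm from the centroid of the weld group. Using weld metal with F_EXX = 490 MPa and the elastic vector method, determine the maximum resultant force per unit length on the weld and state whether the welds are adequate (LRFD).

Total weld length L_w = 525 mm. Treat welds as unit-width lines.
Centroid: x̄ = 2×170×85 / 525 = 55.05 mm from the vertical weld.
Polar moment about centroid: J = I_x + I_y = [185³/12 + 2×170×92.5²] + [185×55.05² + 2(170³/12 + 170×29.95²)] = 5121000 mm³.
Direct shear f_v = P/L_w = 282×10³ / 525 = 537.1 N/mm (vertical).
Torsion M = P·e = 282×10³ × 190 = 53580000 N·mm.
Critical point at (x, y) = (115, 92.5) from centroid. f_tx = M·y/J = 967.8 N/mm; f_ty = M·x/J = 1203 N/mm.
Resultant f_max = √[f_tx² + (f_v + f_ty)²] = √[967.8² + (537.1 + 1203)²] = 1991 N/mm.
Capacity per unit length: φr_n = 0.75 × 0.6 × 490 × (0.707 × 12) = 1871 N/mm.
1991 > 1871 → NOT adequate.

f_max ≈ 1990 N/mm; NOT adequate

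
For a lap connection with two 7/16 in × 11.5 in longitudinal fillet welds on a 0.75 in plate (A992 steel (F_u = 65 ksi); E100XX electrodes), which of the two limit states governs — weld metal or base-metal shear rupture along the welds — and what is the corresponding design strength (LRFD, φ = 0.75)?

φR_n ≈ 320 kips (weld metal governs)

E100XX → F_EXX = 100 ksi.
t_e = 0.707 × 0.4375 = 0.3093 in; L = 23 in.
Weld metal: φR_n = 0.75 × 0.6 × 100 × 0.3093 × 23 = 320.1 kips.
Base metal (shear rupture): φR_n = 0.75 × 0.6 × 65 × 0.75 × 23 = 504.6 kips.
Governing: weld metal.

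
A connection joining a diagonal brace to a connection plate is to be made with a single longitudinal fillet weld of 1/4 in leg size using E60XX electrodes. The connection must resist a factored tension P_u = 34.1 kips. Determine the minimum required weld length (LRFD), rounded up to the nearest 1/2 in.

L = 7.5 in

E60XX → F_EXX = 60 ksi.
Throat t_e = 0.707 × 0.25 = 0.1767 in.
φr_n = 0.75 × 0.6 × 60 × 0.1767 = 4.772 kips/in.
L_req = P_u / φr_n = 34.1 / 4.772 = 7.145 in total.
Round up → use L = 7.5 in.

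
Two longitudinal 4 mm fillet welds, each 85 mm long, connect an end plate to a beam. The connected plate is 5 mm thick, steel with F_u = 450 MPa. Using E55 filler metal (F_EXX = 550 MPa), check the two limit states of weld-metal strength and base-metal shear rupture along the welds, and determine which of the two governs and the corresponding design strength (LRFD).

t_e = 0.707 × 4 = 2.828 mm; L = 170 mm.
Weld metal: φR_n = 0.75 × 0.6 × 550 × 2.828 × 170 × 10⁻³ = 119 kN.
Base metal (shear rupture): φR_n = 0.75 × 0.6 × 450 × 5 × 170 × 10⁻³ = 172.1 kN.
Governing: weld metal.

φR_n ≈ 119 kN (weld metal governs)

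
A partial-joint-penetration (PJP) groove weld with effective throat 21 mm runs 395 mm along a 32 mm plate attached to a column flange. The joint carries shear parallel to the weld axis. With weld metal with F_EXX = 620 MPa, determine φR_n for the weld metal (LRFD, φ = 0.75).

Effective throat (given) t_e = 21 mm.
A_we = 21 × 395 = 8295 mm².
F_nw = 0.6 F_EXX = 372 MPa.
φR_n = 0.75 × 372 × 8295 × 10⁻³ = 2314 kN.

φR_n ≈ 2310 kN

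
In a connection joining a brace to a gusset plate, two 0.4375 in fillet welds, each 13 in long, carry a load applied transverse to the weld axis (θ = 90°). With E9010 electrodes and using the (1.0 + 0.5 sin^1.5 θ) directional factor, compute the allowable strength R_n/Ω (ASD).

E90XX → F_EXX = 90 ksi.
t_e = 0.707 × 0.4375 = 0.3093 in; A_we = 0.3093 × 26 = 8.042 in².
Directional factor: 1.0 + 0.5 sin^1.5(90°) = 1.5.
F_nw = 0.6 × 90 × 1.5 = 81 ksi.
R_n/Ω = (81 × 8.042) / 2.0 = 325.7 kip.

R_n/Ω ≈ 326 kip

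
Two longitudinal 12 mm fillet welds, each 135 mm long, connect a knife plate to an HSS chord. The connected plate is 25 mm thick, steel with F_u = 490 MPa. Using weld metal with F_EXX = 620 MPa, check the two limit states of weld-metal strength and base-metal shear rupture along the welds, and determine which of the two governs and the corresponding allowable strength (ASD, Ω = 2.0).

R_n/Ω ≈ 426 kN (weld metal governs)

t_e = 0.707 × 12 = 8.484 mm; L = 270 mm.
Weld metal: R_n/Ω = (1/2.0) × 0.6 × 620 × 8.484 × 270 × 10⁻³ = 426.1 kN.
Base metal (shear rupture): R_n/Ω = (1/2.0) × 0.6 × 490 × 25 × 270 × 10⁻³ = 992.2 kN.
Governing: weld metal.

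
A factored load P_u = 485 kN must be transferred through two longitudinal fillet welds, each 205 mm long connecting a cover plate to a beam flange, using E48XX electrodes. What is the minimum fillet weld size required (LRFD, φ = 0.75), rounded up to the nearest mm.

E48XX → F_EXX = 480 MPa.
Total weld length L = 410 mm.
Required throat t_e = P_u / (φ × 0.6 F_EXX × L) = 485 / (0.75 × 0.6 × 480 × 410 × 10⁻³) = 5.477 mm.
Required leg w = t_e / 0.707 = 7.746 mm → use 8 mm.

w = 8 mm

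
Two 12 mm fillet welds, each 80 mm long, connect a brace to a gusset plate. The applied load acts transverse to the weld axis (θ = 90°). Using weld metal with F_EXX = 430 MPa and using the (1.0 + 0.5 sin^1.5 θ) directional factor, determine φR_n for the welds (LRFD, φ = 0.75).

φR_n ≈ 394 kN

t_e = 0.707 × 12 = 8.484 mm; A_we = 8.484 × 160 = 1357 mm².
Directional factor: 1.0 + 0.5 sin^1.5(90°) = 1.5.
F_nw = 0.6 × 430 × 1.5 = 387 MPa.
φR_n = 0.75 × 387 × 1357 × 10⁻³ = 394 kN.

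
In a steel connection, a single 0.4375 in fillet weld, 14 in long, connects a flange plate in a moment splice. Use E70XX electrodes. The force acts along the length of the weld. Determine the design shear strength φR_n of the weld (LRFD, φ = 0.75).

E70XX → F_EXX = 70 ksi.
Effective throat t_e = 0.707 × 0.4375 = 0.3093 in.
Total length L = 14 in; A_we = 0.3093 × 14 = 4.33 in².
F_nw = 0.6 F_EXX = 0.6 × 70 = 42 ksi.
φR_n = 0.75 × 42 × 4.33 = 136.4 kips.

φR_n ≈ 136 kips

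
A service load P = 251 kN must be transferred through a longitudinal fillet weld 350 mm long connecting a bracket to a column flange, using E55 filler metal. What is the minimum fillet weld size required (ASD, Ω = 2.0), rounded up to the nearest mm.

w = 7 mm

E55XX → F_EXX = 550 MPa.
Total weld length L = 350 mm.
Required throat t_e = P × Ω / (0.6 F_EXX × L) = 251 × 2.0 / (0.6 × 550 × 350 × 10⁻³) = 4.346 mm.
Required leg w = t_e / 0.707 = 6.148 mm → use 7 mm.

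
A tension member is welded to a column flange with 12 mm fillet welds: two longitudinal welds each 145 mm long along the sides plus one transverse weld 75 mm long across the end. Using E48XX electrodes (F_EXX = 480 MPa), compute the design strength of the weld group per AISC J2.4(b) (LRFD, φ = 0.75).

φR_n ≈ 669 kN

t_e = 0.707 × 12 = 8.484 mm.
R_nwl = 0.6 × 480 × 8.484 × 290 × 10⁻³ = 708.6 kN (longitudinal, 2 welds).
R_nwt = 0.6 × 480 × 8.484 × 75 × 10⁻³ = 183.3 kN (transverse, base value).
(i) R_nwl + R_nwt = 891.8 kN; (ii) 0.85 R_nwl + 1.5 R_nwt = 877.2 kN.
R_n = max = 891.8 kN [governs: (i)]; φR_n = 668.9 kN.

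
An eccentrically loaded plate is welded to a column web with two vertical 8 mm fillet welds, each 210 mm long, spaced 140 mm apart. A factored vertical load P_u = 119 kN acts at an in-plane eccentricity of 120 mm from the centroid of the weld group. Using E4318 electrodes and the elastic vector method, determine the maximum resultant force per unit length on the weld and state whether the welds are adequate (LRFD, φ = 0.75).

E43XX → F_EXX = 430 MPa.
Total weld length L_w = 420 mm. Treat welds as unit-width lines.
Polar moment about centroid: J = 2[d³/12 + d(b/2)²] = 2[210³/12 + 210×70²] = 3602000 mm³.
Direct shear f_v = P/L_w = 119×10³ / 420 = 283.3 N/mm (vertical).
Torsion M = P·e = 119×10³ × 120 = 14280000 N·mm.
Critical point at (x, y) = (70, 105) from centroid. f_tx = M·y/J = 416.3 N/mm; f_ty = M·x/J = 277.6 N/mm.
Resultant f_max = √[f_tx² + (f_v + f_ty)²] = √[416.3² + (283.3 + 277.6)²] = 698.5 N/mm.
Capacity per unit length: φr_n = 0.75 × 0.6 × 430 × (0.707 × 8) = 1094 N/mm.
698.5 ≤ 1094 → adequate.

f_max ≈ 699 N/mm; adequate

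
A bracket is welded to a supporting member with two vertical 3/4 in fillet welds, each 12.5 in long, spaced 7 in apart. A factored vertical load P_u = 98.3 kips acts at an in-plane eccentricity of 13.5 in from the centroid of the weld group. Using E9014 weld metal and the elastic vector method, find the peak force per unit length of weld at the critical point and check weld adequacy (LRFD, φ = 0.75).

f_max ≈ 17.3 kip/in; adequate

E90XX → F_EXX = 90 ksi.
Total weld length L_w = 25 in. Treat welds as unit-width lines.
Polar moment about centroid: J = 2[d³/12 + d(b/2)²] = 2[12.5³/12 + 12.5×3.5²] = 631.8 in³.
Direct shear f_v = P/L_w = 98.3 / 25 = 3.932 kip/in (vertical).
Torsion M = P·e = 98.3 × 13.5 = 1327 kip·in.
Critical point at (x, y) = (3.5, 6.25) from centroid. f_tx = M·y/J = 13.13 kip/in; f_ty = M·x/J = 7.352 kip/in.
Resultant f_max = √[f_tx² + (f_v + f_ty)²] = √[13.13² + (3.932 + 7.352)²] = 17.31 kip/in.
Capacity per unit length: φr_n = 0.75 × 0.6 × 90 × (0.707 × 0.75) = 21.48 kip/in.
17.31 ≤ 21.48 → adequate.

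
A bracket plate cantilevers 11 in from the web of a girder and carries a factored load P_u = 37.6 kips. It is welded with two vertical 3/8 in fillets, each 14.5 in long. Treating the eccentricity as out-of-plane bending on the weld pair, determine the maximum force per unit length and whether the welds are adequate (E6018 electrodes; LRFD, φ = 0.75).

f_max ≈ 6.04 kip/in; adequate

E60XX → F_EXX = 60 ksi.
L_w = 2 × 14.5 = 29 in; section modulus (unit throat) S = 2 × L²/6 = 70.08 in².
Direct shear f_v = P/L_w = 37.6/29 = 1.297 kip/in.
Moment M = P × e = 37.6 × 11 = 413.6 kip·in; bending f_b = M/S = 5.902 kip/in.
f_max = √(f_v² + f_b²) = √(1.297² + 5.902²) = 6.042 kip/in.
φr_n = 0.75 × 0.6 × 60 × (0.707 × 0.375) = 7.158 kip/in → adequate.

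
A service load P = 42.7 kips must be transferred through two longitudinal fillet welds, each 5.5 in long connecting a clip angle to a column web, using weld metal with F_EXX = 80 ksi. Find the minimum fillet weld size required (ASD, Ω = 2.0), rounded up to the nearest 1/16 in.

Total weld length L = 11 in.
Required throat t_e = P × Ω / (0.6 F_EXX × L) = 42.7 × 2.0 / (0.6 × 80 × 11) = 0.1617 in.
Required leg w = t_e / 0.707 = 0.2288 in → use 1/4 in.

w = 1/4 in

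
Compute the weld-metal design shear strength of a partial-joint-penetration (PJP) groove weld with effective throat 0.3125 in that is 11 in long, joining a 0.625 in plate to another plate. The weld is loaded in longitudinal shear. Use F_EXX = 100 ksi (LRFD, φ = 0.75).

Effective throat (given) t_e = 0.3125 in.
A_we = 0.3125 × 11 = 3.438 in².
F_nw = 0.6 F_EXX = 60 ksi.
φR_n = 0.75 × 60 × 3.438 = 154.7 kips.

φR_n ≈ 155 kips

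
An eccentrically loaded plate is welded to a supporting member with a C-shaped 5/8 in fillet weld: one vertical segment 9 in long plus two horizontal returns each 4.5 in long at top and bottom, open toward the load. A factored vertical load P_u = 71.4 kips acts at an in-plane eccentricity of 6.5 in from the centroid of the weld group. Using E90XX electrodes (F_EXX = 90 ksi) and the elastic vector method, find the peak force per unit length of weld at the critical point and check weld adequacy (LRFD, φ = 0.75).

f_max ≈ 12.1 kip/in; adequate

Total weld length L_w = 18 in. Treat welds as unit-width lines.
Centroid: x̄ = 2×4.5×2.25 / 18 = 1.125 in from the vertical weld.
Polar moment about centroid: J = I_x + I_y = [9³/12 + 2×4.5×4.5²] + [9×1.125² + 2(4.5³/12 + 4.5×1.125²)] = 281 in³.
Direct shear f_v = P/L_w = 71.4 / 18 = 3.967 kip/in (vertical).
Torsion M = P·e = 71.4 × 6.5 = 464.1 kip·in.
Critical point at (x, y) = (3.375, 4.5) from centroid. f_tx = M·y/J = 7.433 kip/in; f_ty = M·x/J = 5.575 kip/in.
Resultant f_max = √[f_tx² + (f_v + f_ty)²] = √[7.433² + (3.967 + 5.575)²] = 12.1 kip/in.
Capacity per unit length: φr_n = 0.75 × 0.6 × 90 × (0.707 × 0.625) = 17.9 kip/in.
12.1 ≤ 17.9 → adequate.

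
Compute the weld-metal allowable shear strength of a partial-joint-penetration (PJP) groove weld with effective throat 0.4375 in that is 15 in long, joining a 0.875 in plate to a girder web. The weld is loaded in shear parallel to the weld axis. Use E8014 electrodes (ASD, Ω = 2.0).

R_n/Ω ≈ 158 kips

E80XX → F_EXX = 80 ksi.
Effective throat (given) t_e = 0.4375 in.
A_we = 0.4375 × 15 = 6.562 in².
F_nw = 0.6 F_EXX = 48 ksi.
R_n/Ω = (48 × 6.562) / 2.0 = 157.5 kips.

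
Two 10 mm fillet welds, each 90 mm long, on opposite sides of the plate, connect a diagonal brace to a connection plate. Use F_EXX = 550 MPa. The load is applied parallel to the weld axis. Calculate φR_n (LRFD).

φR_n ≈ 315 kN

Effective throat t_e = 0.707 × 10 = 7.07 mm.
Total length L = 180 mm; A_we = 7.07 × 180 = 1273 mm².
F_nw = 0.6 F_EXX = 0.6 × 550 = 330 MPa.
φR_n = 0.75 × 330 × 1273 × 10⁻³ = 315 kN.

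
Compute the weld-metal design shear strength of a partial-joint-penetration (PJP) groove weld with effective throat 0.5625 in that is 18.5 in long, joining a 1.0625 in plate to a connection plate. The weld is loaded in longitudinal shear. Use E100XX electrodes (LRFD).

E100XX → F_EXX = 100 ksi.
Effective throat (given) t_e = 0.5625 in.
A_we = 0.5625 × 18.5 = 10.41 in².
F_nw = 0.6 F_EXX = 60 ksi.
φR_n = 0.75 × 60 × 10.41 = 468.3 kips.

φR_n ≈ 468 kips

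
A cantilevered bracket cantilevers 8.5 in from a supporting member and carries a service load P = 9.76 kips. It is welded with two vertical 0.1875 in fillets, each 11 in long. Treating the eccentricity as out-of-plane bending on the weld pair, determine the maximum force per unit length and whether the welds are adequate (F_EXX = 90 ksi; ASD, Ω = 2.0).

f_max ≈ 2.1 kip/in; adequate

L_w = 2 × 11 = 22 in; section modulus (unit throat) S = 2 × L²/6 = 40.33 in².
Direct shear f_v = P/L_w = 9.76/22 = 0.4436 kip/in.
Moment M = P × e = 9.76 × 8.5 = 82.96 kip·in; bending f_b = M/S = 2.057 kip/in.
f_max = √(f_v² + f_b²) = √(0.4436² + 2.057²) = 2.104 kip/in.
r_n/Ω = (1/2.0) × 0.6 × 90 × (0.707 × 0.1875) = 3.579 kip/in → adequate.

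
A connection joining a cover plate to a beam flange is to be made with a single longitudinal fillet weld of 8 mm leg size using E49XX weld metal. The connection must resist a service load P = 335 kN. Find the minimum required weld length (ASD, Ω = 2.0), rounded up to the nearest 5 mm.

E49XX → F_EXX = 490 MPa.
Throat t_e = 0.707 × 8 = 5.656 mm.
r_n/Ω = (0.6 × 490 × 5.656) / 2.0 = 831.4 N/mm = 0.8314 kN/mm.
L_req = P / (r_n/Ω) = 335 / 0.8314 = 402.9 mm total.
Round up → use L = 405 mm.

L = 405 mm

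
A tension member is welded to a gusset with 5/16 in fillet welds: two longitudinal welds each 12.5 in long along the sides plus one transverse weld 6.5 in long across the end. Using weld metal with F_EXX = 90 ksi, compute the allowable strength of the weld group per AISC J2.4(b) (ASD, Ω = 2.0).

t_e = 0.707 × 0.3125 = 0.2209 in.
R_nwl = 0.6 × 90 × 0.2209 × 25 = 298.3 kip (longitudinal, 2 welds).
R_nwt = 0.6 × 90 × 0.2209 × 6.5 = 77.55 kip (transverse, base value).
(i) R_nwl + R_nwt = 375.8 kip; (ii) 0.85 R_nwl + 1.5 R_nwt = 369.8 kip.
R_n = max = 375.8 kip [governs: (i)]; R_n/Ω = 187.9 kip.

R_n/Ω ≈ 188 kip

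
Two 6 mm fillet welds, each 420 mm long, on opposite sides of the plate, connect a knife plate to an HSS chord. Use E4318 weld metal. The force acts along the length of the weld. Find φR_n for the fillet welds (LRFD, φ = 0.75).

φR_n ≈ 689 kN

E43XX → F_EXX = 430 MPa.
Effective throat t_e = 0.707 × 6 = 4.242 mm.
Total length L = 840 mm; A_we = 4.242 × 840 = 3563 mm².
F_nw = 0.6 F_EXX = 0.6 × 430 = 258 MPa.
φR_n = 0.75 × 258 × 3563 × 10⁻³ = 689.5 kN.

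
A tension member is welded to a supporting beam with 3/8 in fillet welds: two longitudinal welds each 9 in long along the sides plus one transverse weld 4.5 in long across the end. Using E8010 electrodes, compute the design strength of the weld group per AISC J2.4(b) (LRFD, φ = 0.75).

E80XX → F_EXX = 80 ksi.
t_e = 0.707 × 0.375 = 0.2651 in.
R_nwl = 0.6 × 80 × 0.2651 × 18 = 229.1 kips (longitudinal, 2 welds).
R_nwt = 0.6 × 80 × 0.2651 × 4.5 = 57.27 kips (transverse, base value).
(i) R_nwl + R_nwt = 286.3 kips; (ii) 0.85 R_nwl + 1.5 R_nwt = 280.6 kips.
R_n = max = 286.3 kips [governs: (i)]; φR_n = 214.8 kips.

φR_n ≈ 215 kips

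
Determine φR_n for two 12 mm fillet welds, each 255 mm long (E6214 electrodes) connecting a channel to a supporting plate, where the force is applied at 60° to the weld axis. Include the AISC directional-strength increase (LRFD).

φR_n ≈ 1690 kN

E62XX → F_EXX = 620 MPa.
t_e = 0.707 × 12 = 8.484 mm; A_we = 8.484 × 510 = 4327 mm².
Directional factor: 1.0 + 0.5 sin^1.5(60°) = 1.403.
F_nw = 0.6 × 620 × 1.403 = 521.9 MPa.
φR_n = 0.75 × 521.9 × 4327 × 10⁻³ = 1694 kN.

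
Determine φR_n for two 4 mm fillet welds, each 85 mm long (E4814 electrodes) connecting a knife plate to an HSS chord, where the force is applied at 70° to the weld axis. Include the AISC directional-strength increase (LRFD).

E48XX → F_EXX = 480 MPa.
t_e = 0.707 × 4 = 2.828 mm; A_we = 2.828 × 170 = 480.8 mm².
Directional factor: 1.0 + 0.5 sin^1.5(70°) = 1.455.
F_nw = 0.6 × 480 × 1.455 = 419.2 MPa.
φR_n = 0.75 × 419.2 × 480.8 × 10⁻³ = 151.1 kN.

φR_n ≈ 151 kN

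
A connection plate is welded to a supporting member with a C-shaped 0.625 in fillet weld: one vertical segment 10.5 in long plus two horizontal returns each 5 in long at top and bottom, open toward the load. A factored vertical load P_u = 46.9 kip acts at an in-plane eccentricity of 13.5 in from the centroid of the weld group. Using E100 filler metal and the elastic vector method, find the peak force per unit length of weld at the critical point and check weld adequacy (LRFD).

E100XX → F_EXX = 100 ksi.
Total weld length L_w = 20.5 in. Treat welds as unit-width lines.
Centroid: x̄ = 2×5×2.5 / 20.5 = 1.22 in from the vertical weld.
Polar moment about centroid: J = I_x + I_y = [10.5³/12 + 2×5×5.25²] + [10.5×1.22² + 2(5³/12 + 5×1.28²)] = 424.9 in³.
Direct shear f_v = P/L_w = 46.9 / 20.5 = 2.288 kip/in (vertical).
Torsion M = P·e = 46.9 × 13.5 = 633.15 kip·in.
Critical point at (x, y) = (3.78, 5.25) from centroid. f_tx = M·y/J = 7.822 kip/in; f_ty = M·x/J = 5.633 kip/in.
Resultant f_max = √[f_tx² + (f_v + f_ty)²] = √[7.822² + (2.288 + 5.633)²] = 11.13 kip/in.
Capacity per unit length: φr_n = 0.75 × 0.6 × 100 × (0.707 × 0.625) = 19.88 kip/in.
11.13 ≤ 19.88 → adequate.

f_max ≈ 11.1 kip/in; adequate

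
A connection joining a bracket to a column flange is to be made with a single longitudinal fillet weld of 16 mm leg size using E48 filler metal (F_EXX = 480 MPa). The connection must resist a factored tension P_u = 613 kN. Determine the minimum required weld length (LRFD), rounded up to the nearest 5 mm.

Throat t_e = 0.707 × 16 = 11.31 mm.
φr_n = 0.75 × 0.6 × 480 × 11.31 × 10⁻³ = 2.443 kN/mm.
L_req = P_u / φr_n = 613 / 2.443 = 250.9 mm total.
Round up → use L = 255 mm.

L = 255 mm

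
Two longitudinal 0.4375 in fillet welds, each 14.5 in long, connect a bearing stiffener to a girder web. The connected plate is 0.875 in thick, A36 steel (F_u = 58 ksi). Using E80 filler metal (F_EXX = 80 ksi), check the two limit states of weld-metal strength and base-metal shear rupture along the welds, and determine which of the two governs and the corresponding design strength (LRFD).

φR_n ≈ 323 kips (weld metal governs)

t_e = 0.707 × 0.4375 = 0.3093 in; L = 29 in.
Weld metal: φR_n = 0.75 × 0.6 × 80 × 0.3093 × 29 = 322.9 kips.
Base metal (shear rupture): φR_n = 0.75 × 0.6 × 58 × 0.875 × 29 = 662.3 kips.
Governing: weld metal.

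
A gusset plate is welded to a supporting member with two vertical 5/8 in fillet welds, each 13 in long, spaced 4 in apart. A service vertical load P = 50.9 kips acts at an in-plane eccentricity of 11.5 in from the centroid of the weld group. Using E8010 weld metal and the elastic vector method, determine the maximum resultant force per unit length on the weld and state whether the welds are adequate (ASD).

f_max ≈ 9.23 kip/in; adequate

E80XX → F_EXX = 80 ksi.
Total weld length L_w = 26 in. Treat welds as unit-width lines.
Polar moment about centroid: J = 2[d³/12 + d(b/2)²] = 2[13³/12 + 13×2²] = 470.2 in³.
Direct shear f_v = P/L_w = 50.9 / 26 = 1.958 kip/in (vertical).
Torsion M = P·e = 50.9 × 11.5 = 585.35 kip·in.
Critical point at (x, y) = (2, 6.5) from centroid. f_tx = M·y/J = 8.092 kip/in; f_ty = M·x/J = 2.49 kip/in.
Resultant f_max = √[f_tx² + (f_v + f_ty)²] = √[8.092² + (1.958 + 2.49)²] = 9.234 kip/in.
Capacity per unit length: r_n/Ω = (1/2.0) × 0.6 × 80 × (0.707 × 0.625) = 10.6 kip/in.
9.234 ≤ 10.6 → adequate.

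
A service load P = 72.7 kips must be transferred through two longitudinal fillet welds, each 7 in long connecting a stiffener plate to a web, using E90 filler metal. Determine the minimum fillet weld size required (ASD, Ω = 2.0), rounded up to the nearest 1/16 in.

E90XX → F_EXX = 90 ksi.
Total weld length L = 14 in.
Required throat t_e = P × Ω / (0.6 F_EXX × L) = 72.7 × 2.0 / (0.6 × 90 × 14) = 0.1923 in.
Required leg w = t_e / 0.707 = 0.272 in → use 5/16 in.

w = 5/16 in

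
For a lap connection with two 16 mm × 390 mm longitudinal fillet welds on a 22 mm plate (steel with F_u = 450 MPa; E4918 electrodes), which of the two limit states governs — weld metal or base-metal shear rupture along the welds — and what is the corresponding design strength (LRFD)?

E49XX → F_EXX = 490 MPa.
t_e = 0.707 × 16 = 11.31 mm; L = 780 mm.
Weld metal: φR_n = 0.75 × 0.6 × 490 × 11.31 × 780 × 10⁻³ = 1946 kN.
Base metal (shear rupture): φR_n = 0.75 × 0.6 × 450 × 22 × 780 × 10⁻³ = 3475 kN.
Governing: weld metal.

φR_n ≈ 1950 kN (weld metal governs)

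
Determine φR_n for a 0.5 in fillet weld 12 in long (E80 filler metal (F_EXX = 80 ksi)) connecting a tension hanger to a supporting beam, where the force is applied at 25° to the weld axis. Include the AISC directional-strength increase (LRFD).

φR_n ≈ 174 kip

t_e = 0.707 × 0.5 = 0.3535 in; A_we = 0.3535 × 12 = 4.242 in².
Directional factor: 1.0 + 0.5 sin^1.5(25°) = 1.137.
F_nw = 0.6 × 80 × 1.137 = 54.59 ksi.
φR_n = 0.75 × 54.59 × 4.242 = 173.7 kip.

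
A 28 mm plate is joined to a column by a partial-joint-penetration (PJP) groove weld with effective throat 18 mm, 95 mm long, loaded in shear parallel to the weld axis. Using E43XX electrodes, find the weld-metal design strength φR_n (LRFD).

φR_n ≈ 331 kN

E43XX → F_EXX = 430 MPa.
Effective throat (given) t_e = 18 mm.
A_we = 18 × 95 = 1710 mm².
F_nw = 0.6 F_EXX = 258 MPa.
φR_n = 0.75 × 258 × 1710 × 10⁻³ = 330.9 kN.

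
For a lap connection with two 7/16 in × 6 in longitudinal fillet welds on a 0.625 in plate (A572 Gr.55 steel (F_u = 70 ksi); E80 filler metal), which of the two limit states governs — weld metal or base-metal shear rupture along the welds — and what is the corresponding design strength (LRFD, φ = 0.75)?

E80XX → F_EXX = 80 ksi.
t_e = 0.707 × 0.4375 = 0.3093 in; L = 12 in.
Weld metal: φR_n = 0.75 × 0.6 × 80 × 0.3093 × 12 = 133.6 kip.
Base metal (shear rupture): φR_n = 0.75 × 0.6 × 70 × 0.625 × 12 = 236.2 kip.
Governing: weld metal.

φR_n ≈ 134 kip (weld metal governs)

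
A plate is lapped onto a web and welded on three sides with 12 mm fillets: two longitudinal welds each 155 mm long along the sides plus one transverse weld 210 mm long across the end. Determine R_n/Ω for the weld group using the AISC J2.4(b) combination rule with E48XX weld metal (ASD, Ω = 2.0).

E48XX → F_EXX = 480 MPa.
t_e = 0.707 × 12 = 8.484 mm.
R_nwl = 0.6 × 480 × 8.484 × 310 × 10⁻³ = 757.5 kN (longitudinal, 2 welds).
R_nwt = 0.6 × 480 × 8.484 × 210 × 10⁻³ = 513.1 kN (transverse, base value).
(i) R_nwl + R_nwt = 1271 kN; (ii) 0.85 R_nwl + 1.5 R_nwt = 1414 kN.
R_n = max = 1414 kN [governs: (ii)]; R_n/Ω = 706.8 kN.

R_n/Ω ≈ 707 kN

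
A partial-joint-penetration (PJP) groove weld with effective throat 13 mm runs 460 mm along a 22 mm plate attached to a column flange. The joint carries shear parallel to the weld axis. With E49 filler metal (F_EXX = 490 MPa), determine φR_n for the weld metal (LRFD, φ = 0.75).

φR_n ≈ 1320 kN

Effective throat (given) t_e = 13 mm.
A_we = 13 × 460 = 5980 mm².
F_nw = 0.6 F_EXX = 294 MPa.
φR_n = 0.75 × 294 × 5980 × 10⁻³ = 1319 kN.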